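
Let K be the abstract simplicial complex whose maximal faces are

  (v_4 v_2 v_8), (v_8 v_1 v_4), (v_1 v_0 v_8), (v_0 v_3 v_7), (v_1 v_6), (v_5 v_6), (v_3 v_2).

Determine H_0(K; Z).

H_0 = Z.

Fix the vertex order v_0 < v_1 < v_2 < v_3 < v_4 < v_5 < v_6 < v_7 < v_8 and write every simplex with vertices in increasing order. Then dim K = 2 and the simplices of K are:

  0-simplices (9): [v_0], [v_1], [v_2], [v_3], [v_4], [v_5], [v_6], [v_7], [v_8]
  1-simplices (13): [v_0,v_1], [v_0,v_3], [v_0,v_7], [v_0,v_8], [v_1,v_4], [v_1,v_6], [v_1,v_8], [v_2,v_3], [v_2,v_4], [v_2,v_8], [v_3,v_7], [v_4,v_8], [v_5,v_6]
  2-simplices (4): [v_0,v_1,v_8], [v_0,v_3,v_7], [v_1,v_4,v_8], [v_2,v_4,v_8]

so the chain groups are C_0 ≅ Z^9, C_1 ≅ Z^13, C_2 ≅ Z^4.

The boundary map ∂_1: C_1 → C_0 maps an edge to its endpoints' difference, ∂[p,q] = q − p. For instance
  ∂[v_1,v_4] = [v_4] − [v_1].
The resulting 9×13 matrix has rank 8, and its Smith normal form has invariant factors (1,1,1,1,1,1,1,1).

The boundary map ∂_2: C_2 → C_1 acts by ∂[p,q,r] = [q,r] − [p,r] + [p,q]. For instance
  ∂[v_0,v_3,v_7] = [v_3,v_7] − [v_0,v_7] + [v_0,v_3],
  ∂[v_0,v_1,v_8] = [v_1,v_8] − [v_0,v_8] + [v_0,v_1].
The resulting 13×4 matrix has rank 4, and its Smith normal form has invariant factors (1,1,1,1).

Computing H_k = (kernel of ∂_k) / (image of ∂_{k+1}):

  H_0: rank C_0 − rank ∂_1 = 9 − 8 = 1, and the invariant factors of ∂_1 are all 1, so H_0 = Z.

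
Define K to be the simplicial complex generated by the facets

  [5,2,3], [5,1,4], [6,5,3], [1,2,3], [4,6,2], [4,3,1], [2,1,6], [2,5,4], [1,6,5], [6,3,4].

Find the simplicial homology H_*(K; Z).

H_0 ≅ Z,  H_1 ≅ Z/2,  H_2 = 0.

Order the vertices as 1 < 2 < 3 < 4 < 5 < 6. Listing each simplex with vertices in this order, K has dimension 2 with simplices:

  0-simplices (6): [1], [2], [3], [4], [5], [6]
  1-simplices (15): [1,2], [1,3], [1,4], [1,5], [1,6], [2,3], [2,4], [2,5], [2,6], [3,4], [3,5], [3,6], [4,5], [4,6], [5,6]
  2-simplices (10): [1,2,3], [1,2,6], [1,3,4], [1,4,5], [1,5,6], [2,3,5], [2,4,5], [2,4,6], [3,4,6], [3,5,6]

so the chain groups are C_0 ≅ Z^6, C_1 ≅ Z^15, C_2 ≅ Z^10.

Boundary ∂_1: C_1 → C_0 sends each edge [p,q] (with p < q) to q − p. For instance
  ∂[1,3] = [3] − [1].
The 6×15 boundary matrix has rank 5 and Smith normal form diag(1,1,1,1,1).

Boundary ∂_2: C_2 → C_1 acts by ∂[p,q,r] = [q,r] − [p,r] + [p,q]. For instance
  ∂[1,2,3] = [2,3] − [1,3] + [1,2],
  ∂[2,4,5] = [4,5] − [2,5] + [2,4].
As a 15×10 matrix over Z this has rank 10, with invariant factors (1,1,1,1,1,1,1,1,1,2).

From H_k ≅ ker(∂_k) / im(∂_{k+1}) we obtain:

  H_0: rank C_0 − rank ∂_1 = 6 − 5 = 1, and the invariant factors of ∂_1 are all 1, so H_0 = Z.
  H_1: rank ker ∂_1 − rank ∂_2 = (15 − 5) − 10 = 0, and ∂_2 has invariant factor 2 > 1, so H_1 = Z/2.
  H_2: rank ker ∂_2 − rank ∂_3 = (10 − 10) − 0 = 0, and there is no ∂_3, so H_2 = 0.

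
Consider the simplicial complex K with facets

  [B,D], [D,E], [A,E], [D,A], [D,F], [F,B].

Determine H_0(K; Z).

H_0 ≅ Z.

Fix the vertex order A < B < D < E < F and write every simplex with vertices in increasing order. Then dim K = 1 and the simplices of K are:

  0-simplices (5): A, B, D, E, F
  1-simplices (6): AD, AE, BD, BF, DE, DF

so the chain groups are C_0 ≅ Z^5, C_1 ≅ Z^6.

Boundary ∂_1: C_1 → C_0 is given by ∂[p,q] = [q] − [p].
As a 5×6 matrix over Z this has rank 4, with invariant factors (1,1,1,1).

Reading off H_k = ker ∂_k / im ∂_{k+1}:

  H_0: rank C_0 − rank ∂_1 = 5 − 4 = 1, and the invariant factors of ∂_1 are all 1, so H_0 ≅ Z.

(K is a triangulation of a wedge of 2 circles.)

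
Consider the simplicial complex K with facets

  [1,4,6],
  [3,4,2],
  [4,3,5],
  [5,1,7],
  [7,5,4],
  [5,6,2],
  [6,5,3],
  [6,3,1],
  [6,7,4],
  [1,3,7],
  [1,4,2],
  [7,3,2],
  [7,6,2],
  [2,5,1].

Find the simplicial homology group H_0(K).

Order the vertices as 1 < 2 < 3 < 4 < 5 < 6 < 7. Listing each simplex with vertices in this order, K has dimension 2 with simplices:

  0-simplices (7): [1], [2], [3], [4], [5], [6], [7]
  1-simplices (21): [1,2], [1,3], [1,4], [1,5], [1,6], [1,7], [2,3], [2,4], [2,5], [2,6], [2,7], [3,4], [3,5], [3,6], [3,7], [4,5], [4,6], [4,7], [5,6], [5,7], [6,7]
  2-simplices (14): [1,2,4], [1,2,5], [1,3,6], [1,3,7], [1,4,6], [1,5,7], [2,3,4], [2,3,7], [2,5,6], [2,6,7], [3,4,5], [3,5,6], [4,5,7], [4,6,7]

Hence C_0 ≅ Z^7, C_1 ≅ Z^21, C_2 ≅ Z^14.

Boundary ∂_1: C_1 → C_0 sends each edge [p,q] (with p < q) to q − p.
As a 7×21 matrix over Z this has rank 6, with invariant factors (1,1,1,1,1,1).

Boundary ∂_2: C_2 → C_1 maps a triangle to the signed sum of its edges. For instance
  ∂[1,4,6] = [4,6] − [1,6] + [1,4],
  ∂[1,5,7] = [5,7] − [1,7] + [1,5].
The resulting 21×14 matrix has rank 13, and its Smith normal form has invariant factors (1,1,1,1,1,1,1,1,1,1,1,1,1).

Now H_k = ker ∂_k / im ∂_{k+1}, so:

  H_0: rank C_0 − rank ∂_1 = 7 − 6 = 1, and the invariant factors of ∂_1 are all 1, so H_0 ≅ Z.

H_0 = Z.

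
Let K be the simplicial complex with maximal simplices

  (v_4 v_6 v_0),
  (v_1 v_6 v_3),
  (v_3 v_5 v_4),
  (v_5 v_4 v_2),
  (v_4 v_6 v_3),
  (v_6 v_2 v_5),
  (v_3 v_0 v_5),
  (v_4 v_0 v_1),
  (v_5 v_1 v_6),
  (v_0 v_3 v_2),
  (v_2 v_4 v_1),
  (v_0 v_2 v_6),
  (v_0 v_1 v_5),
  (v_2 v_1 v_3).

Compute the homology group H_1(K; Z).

Take the total order v_0 < v_1 < v_2 < v_3 < v_4 < v_5 < v_6 on the vertex set. Then K (dimension 2) consists of the simplices:

  0-simplices (7): [v_0], [v_1], [v_2], [v_3], [v_4], [v_5], [v_6]
  1-simplices (21): (21 of them)
  2-simplices (14): (14 of them)

giving chain groups C_0 ≅ Z^7, C_1 ≅ Z^21, C_2 ≅ Z^14.

The boundary map ∂_1: C_1 → C_0 sends each edge [p,q] (with p < q) to q − p.
The resulting 7×21 matrix has rank 6, and its Smith normal form has invariant factors (1,1,1,1,1,1).

The boundary map ∂_2: C_2 → C_1 maps a triangle to the signed sum of its edges. For instance
  ∂[v_0,v_2,v_3] = [v_2,v_3] − [v_0,v_3] + [v_0,v_2],
  ∂[v_1,v_2,v_3] = [v_2,v_3] − [v_1,v_3] + [v_1,v_2].
This gives a 21×14 integer matrix of rank 13; reducing to Smith normal form yields diagonal entries (1,1,1,1,1,1,1,1,1,1,1,1,1).

Computing H_k = (kernel of ∂_k) / (image of ∂_{k+1}):

  H_1: rank ker ∂_1 − rank ∂_2 = (21 − 6) − 13 = 2, and the invariant factors of ∂_2 are all 1, so H_1 = Z^2.

H_1 ≅ Z^2.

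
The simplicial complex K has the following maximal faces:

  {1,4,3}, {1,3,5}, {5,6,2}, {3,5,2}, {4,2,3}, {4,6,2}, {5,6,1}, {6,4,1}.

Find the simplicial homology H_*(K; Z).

H_0 = Z,  H_1 = 0,  H_2 = Z.

Fix the vertex order 1 < 2 < 3 < 4 < 5 < 6 and write every simplex with vertices in increasing order. Then dim K = 2 and the simplices of K are:

  0-simplices (6): [1], [2], [3], [4], [5], [6]
  1-simplices (12): [1,3], [1,4], [1,5], [1,6], [2,3], [2,4], [2,5], [2,6], [3,4], [3,5], [4,6], [5,6]
  2-simplices (8): [1,3,4], [1,3,5], [1,4,6], [1,5,6], [2,3,4], [2,3,5], [2,4,6], [2,5,6]

Hence C_0 ≅ Z^6, C_1 ≅ Z^12, C_2 ≅ Z^8.

∂_1: C_1 → C_0 maps an edge to its endpoints' difference, ∂[p,q] = q − p.
The 6×12 boundary matrix has rank 5 and Smith normal form diag(1,1,1,1,1).

∂_2: C_2 → C_1 acts by ∂[p,q,r] = [q,r] − [p,r] + [p,q]. For instance
  ∂[2,4,6] = [4,6] − [2,6] + [2,4],
  ∂[1,4,6] = [4,6] − [1,6] + [1,4].
As a 12×8 matrix over Z this has rank 7, with invariant factors (1,1,1,1,1,1,1).

From H_k ≅ ker(∂_k) / im(∂_{k+1}) we obtain:

  H_0: rank C_0 − rank ∂_1 = 6 − 5 = 1, and the invariant factors of ∂_1 are all 1, so H_0 = Z.
  H_1: rank ker ∂_1 − rank ∂_2 = (12 − 5) − 7 = 0, and the invariant factors of ∂_2 are all 1, so H_1 = 0.
  H_2: rank ker ∂_2 − rank ∂_3 = (8 − 7) − 0 = 1, and there is no ∂_3, so H_2 = Z.

(K is a triangulation of the 2-sphere S^2.)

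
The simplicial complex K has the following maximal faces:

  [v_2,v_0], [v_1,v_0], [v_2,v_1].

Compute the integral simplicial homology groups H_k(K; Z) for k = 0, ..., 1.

H_0 ≅ Z,  H_1 ≅ Z.

We work with the vertex ordering v_0 < v_1 < v_2. The simplices of K, each written with vertices in increasing order, are:

  0-simplices (3): [v_0], [v_1], [v_2]
  1-simplices (3): [v_0,v_1], [v_0,v_2], [v_1,v_2]

giving chain groups C_0 ≅ Z^3, C_1 ≅ Z^3.

Boundary ∂_1: C_1 → C_0 maps an edge to its endpoints' difference, ∂[p,q] = q − p. For instance
  ∂[v_0,v_1] = [v_1] − [v_0].
The resulting 3×3 matrix has rank 2, and its Smith normal form has invariant factors (1,1).

Now H_k = ker ∂_k / im ∂_{k+1}, so:

  H_0: rank C_0 − rank ∂_1 = 3 − 2 = 1, and the invariant factors of ∂_1 are all 1, so H_0 ≅ Z.
  H_1: rank ker ∂_1 − rank ∂_2 = (3 − 2) − 0 = 1, and there is no ∂_2, so H_1 ≅ Z.

As a check, the Euler characteristic is 3 − 3 = 0, which agrees with 1 − 1 = 0.
(K is a triangulation of the circle S^1.)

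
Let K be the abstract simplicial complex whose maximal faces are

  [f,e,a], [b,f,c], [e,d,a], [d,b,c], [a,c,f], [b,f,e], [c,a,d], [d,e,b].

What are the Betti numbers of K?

b_0 = 1, b_1 = 0, b_2 = 1.

Order the vertices as a < b < c < d < e < f. Listing each simplex with vertices in this order, K has dimension 2 with simplices:

  0-simplices (6): a, b, c, d, e, f
  1-simplices (12): ac, ad, ae, af, bc, bd, be, bf, cd, cf, de, ef
  2-simplices (8): acd, acf, ade, aef, bcd, bcf, bde, bef

giving chain groups C_0 ≅ Z^6, C_1 ≅ Z^12, C_2 ≅ Z^8.

∂_1: C_1 → C_0 maps an edge to its endpoints' difference, ∂[p,q] = q − p.
As a 6×12 matrix over Z this has rank 5, with invariant factors (1,1,1,1,1).

∂_2: C_2 → C_1 acts by ∂[p,q,r] = [q,r] − [p,r] + [p,q]. For instance
  ∂bcf = cf − bf + bc,
  ∂bef = ef − bf + be.
The resulting 12×8 matrix has rank 7, and its Smith normal form has invariant factors (1,1,1,1,1,1,1).

From H_k ≅ ker(∂_k) / im(∂_{k+1}) we obtain:

  H_0: rank C_0 − rank ∂_1 = 6 − 5 = 1, and the invariant factors of ∂_1 are all 1, so H_0 = Z.
  H_1: rank ker ∂_1 − rank ∂_2 = (12 − 5) − 7 = 0, and the invariant factors of ∂_2 are all 1, so H_1 = 0.
  H_2: rank ker ∂_2 − rank ∂_3 = (8 − 7) − 0 = 1, and there is no ∂_3, so H_2 = Z.

Hence the Betti numbers are b_0 = 1, b_1 = 0, b_2 = 1.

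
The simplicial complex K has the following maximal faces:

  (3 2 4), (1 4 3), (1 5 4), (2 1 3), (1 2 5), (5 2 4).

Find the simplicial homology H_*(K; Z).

H_0 ≅ Z,  H_1 = 0,  H_2 ≅ Z.

We work with the vertex ordering 1 < 2 < 3 < 4 < 5. The simplices of K, each written with vertices in increasing order, are:

  0-simplices (5): [1], [2], [3], [4], [5]
  1-simplices (9): [1,2], [1,3], [1,4], [1,5], [2,3], [2,4], [2,5], [3,4], [4,5]
  2-simplices (6): [1,2,3], [1,2,5], [1,3,4], [1,4,5], [2,3,4], [2,4,5]

giving chain groups C_0 ≅ Z^5, C_1 ≅ Z^9, C_2 ≅ Z^6.

∂_1: C_1 → C_0 maps an edge to its endpoints' difference, ∂[p,q] = q − p. For instance
  ∂[1,2] = [2] − [1].
The 5×9 boundary matrix has rank 4 and Smith normal form diag(1,1,1,1).

∂_2: C_2 → C_1 acts by ∂[p,q,r] = [q,r] − [p,r] + [p,q]. For instance
  ∂[2,3,4] = [3,4] − [2,4] + [2,3],
  ∂[1,3,4] = [3,4] − [1,4] + [1,3].
The 9×6 boundary matrix has rank 5 and Smith normal form diag(1,1,1,1,1).

From H_k ≅ ker(∂_k) / im(∂_{k+1}) we obtain:

  H_0: rank C_0 − rank ∂_1 = 5 − 4 = 1, and the invariant factors of ∂_1 are all 1, so H_0 ≅ Z.
  H_1: rank ker ∂_1 − rank ∂_2 = (9 − 4) − 5 = 0, and the invariant factors of ∂_2 are all 1, so H_1 ≅ 0.
  H_2: rank ker ∂_2 − rank ∂_3 = (6 − 5) − 0 = 1, and there is no ∂_3, so H_2 ≅ Z.

(K is a triangulation of the 2-sphere S^2.)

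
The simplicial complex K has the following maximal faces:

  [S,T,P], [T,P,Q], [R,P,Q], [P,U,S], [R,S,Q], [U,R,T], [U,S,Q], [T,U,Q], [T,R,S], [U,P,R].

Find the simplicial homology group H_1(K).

Fix the vertex order P < Q < R < S < T < U and write every simplex with vertices in increasing order. Then dim K = 2 and the simplices of K are:

  0-simplices (6): P, Q, R, S, T, U
  1-simplices (15): PQ, PR, PS, PT, PU, QR, QS, QT, QU, RS, RT, RU, ST, SU, TU
  2-simplices (10): PQR, PQT, PRU, PST, PSU, QRS, QSU, QTU, RST, RTU

so the chain groups are C_0 ≅ Z^6, C_1 ≅ Z^15, C_2 ≅ Z^10.

Boundary ∂_1: C_1 → C_0 sends each edge [p,q] (with p < q) to q − p. For instance
  ∂TU = U − T.
The resulting 6×15 matrix has rank 5, and its Smith normal form has invariant factors (1,1,1,1,1).

Boundary ∂_2: C_2 → C_1 sends each 2-simplex [p,q,r] to [q,r] − [p,r] + [p,q]. For instance
  ∂QSU = SU − QU + QS,
  ∂PSU = SU − PU + PS.
The 15×10 boundary matrix has rank 10 and Smith normal form diag(1,1,1,1,1,1,1,1,1,2).

Computing H_k = (kernel of ∂_k) / (image of ∂_{k+1}):

  H_1: rank ker ∂_1 − rank ∂_2 = (15 − 5) − 10 = 0, and ∂_2 has invariant factor 2 > 1, so H_1 ≅ Z_2.

H_1 = Z_2.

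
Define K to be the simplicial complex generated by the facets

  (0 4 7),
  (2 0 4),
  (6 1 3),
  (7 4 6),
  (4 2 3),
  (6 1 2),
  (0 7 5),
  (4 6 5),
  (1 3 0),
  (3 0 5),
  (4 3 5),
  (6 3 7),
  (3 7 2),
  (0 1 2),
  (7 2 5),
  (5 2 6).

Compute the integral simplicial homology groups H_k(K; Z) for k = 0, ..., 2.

We work with the vertex ordering 0 < 1 < 2 < 3 < 4 < 5 < 6 < 7. The simplices of K, each written with vertices in increasing order, are:

  0-simplices (8): [0], [1], [2], [3], [4], [5], [6], [7]
  1-simplices (24): (24 of them)
  2-simplices (16): [0,1,2], [0,1,3], [0,2,4], [0,3,5], [0,4,7], [0,5,7], [1,2,6], [1,3,6], [2,3,4], [2,3,7], [2,5,6], [2,5,7], [3,4,5], [3,6,7], [4,5,6], [4,6,7]

so the chain groups are C_0 ≅ Z^8, C_1 ≅ Z^24, C_2 ≅ Z^16.

∂_1: C_1 → C_0 is given by ∂[p,q] = [q] − [p].
As a 8×24 matrix over Z this has rank 7, with invariant factors (1,1,1,1,1,1,1).

Boundary ∂_2: C_2 → C_1 sends each 2-simplex [p,q,r] to [q,r] − [p,r] + [p,q]. For instance
  ∂[0,3,5] = [3,5] − [0,5] + [0,3],
  ∂[4,6,7] = [6,7] − [4,7] + [4,6].
This gives a 24×16 integer matrix of rank 15; reducing to Smith normal form yields diagonal entries (1,1,1,1,1,1,1,1,1,1,1,1,1,1,1).

Computing H_k = (kernel of ∂_k) / (image of ∂_{k+1}):

  H_0: rank C_0 − rank ∂_1 = 8 − 7 = 1, and the invariant factors of ∂_1 are all 1, so H_0 = Z.
  H_1: rank ker ∂_1 − rank ∂_2 = (24 − 7) − 15 = 2, and the invariant factors of ∂_2 are all 1, so H_1 = Z^2.
  H_2: rank ker ∂_2 − rank ∂_3 = (16 − 15) − 0 = 1, and there is no ∂_3, so H_2 = Z.

As a check, the Euler characteristic is 8 − 24 + 16 = 0, which agrees with 1 − 2 + 1 = 0.
(K is a triangulation of the torus T^2.)

H_0 ≅ Z,  H_1 ≅ Z^2,  H_2 ≅ Z.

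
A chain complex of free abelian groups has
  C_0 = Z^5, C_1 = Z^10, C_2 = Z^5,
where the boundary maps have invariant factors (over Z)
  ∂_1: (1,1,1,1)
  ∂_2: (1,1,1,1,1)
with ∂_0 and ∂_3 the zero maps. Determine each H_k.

H_0 = Z,  H_1 = Z,  H_2 = 0.

H_0: b_0 = 5 − 0 − 4 = 1; torsion from ∂_1 factors > 1: none. So H_0 = Z.
H_1: b_1 = 10 − 4 − 5 = 1; torsion from ∂_2 factors > 1: none. So H_1 = Z.
H_2: b_2 = 5 − 5 − 0 = 0; torsion from ∂_3 factors > 1: none. So H_2 = 0.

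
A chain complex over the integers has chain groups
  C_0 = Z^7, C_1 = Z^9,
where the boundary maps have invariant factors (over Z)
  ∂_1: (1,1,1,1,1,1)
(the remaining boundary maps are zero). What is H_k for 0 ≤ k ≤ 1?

H_0 ≅ Z,  H_1 ≅ Z^3.

H_0: b_0 = 7 − 0 − 6 = 1; torsion from ∂_1 factors > 1: none. So H_0 ≅ Z.
H_1: b_1 = 9 − 6 − 0 = 3; torsion from ∂_2 factors > 1: none. So H_1 ≅ Z^3.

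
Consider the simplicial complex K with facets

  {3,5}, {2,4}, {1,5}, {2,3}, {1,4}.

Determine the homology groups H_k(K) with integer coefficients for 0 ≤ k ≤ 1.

H_0 ≅ Z,  H_1 ≅ Z.

Order the vertices as 1 < 2 < 3 < 4 < 5. Listing each simplex with vertices in this order, K has dimension 1 with simplices:

  0-simplices (5): [1], [2], [3], [4], [5]
  1-simplices (5): [1,4], [1,5], [2,3], [2,4], [3,5]

so the chain groups are C_0 ≅ Z^5, C_1 ≅ Z^5.

∂_1: C_1 → C_0 maps an edge to its endpoints' difference, ∂[p,q] = q − p. For instance
  ∂[1,4] = [4] − [1].
As a 5×5 matrix over Z this has rank 4, with invariant factors (1,1,1,1).

From H_k ≅ ker(∂_k) / im(∂_{k+1}) we obtain:

  H_0: rank C_0 − rank ∂_1 = 5 − 4 = 1, and the invariant factors of ∂_1 are all 1, so H_0 = Z.
  H_1: rank ker ∂_1 − rank ∂_2 = (5 − 4) − 0 = 1, and there is no ∂_2, so H_1 = Z.

As a check, the Euler characteristic is 5 − 5 = 0, which agrees with 1 − 1 = 0.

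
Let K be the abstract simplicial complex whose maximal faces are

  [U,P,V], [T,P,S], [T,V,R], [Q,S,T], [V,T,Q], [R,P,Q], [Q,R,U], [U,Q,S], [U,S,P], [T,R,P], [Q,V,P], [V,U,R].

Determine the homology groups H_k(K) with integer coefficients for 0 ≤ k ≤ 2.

K has 7 vertices, 18 edges, 12 triangles.
rank ∂_0 = 0, rank ∂_1 = 6 ⇒ b_0 = 7 − 0 − 6 = 1; all invariant factors of ∂_1 are 1 so no torsion. So H_0 ≅ Z.
rank ∂_1 = 6, rank ∂_2 = 12 ⇒ b_1 = 18 − 6 − 12 = 0; ∂_2 has invariant factor(s) [2] giving torsion. So H_1 ≅ Z/2.
rank ∂_2 = 12, rank ∂_3 = 0 ⇒ b_2 = 12 − 12 − 0 = 0. So H_2 ≅ 0.

H_0 = Z,  H_1 = Z/2,  H_2 = 0.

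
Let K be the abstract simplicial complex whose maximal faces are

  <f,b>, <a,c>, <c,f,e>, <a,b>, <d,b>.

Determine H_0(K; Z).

H_0 ≅ Z.

Take the total order a < b < c < d < e < f on the vertex set. Then K (dimension 2) consists of the simplices:

  0-simplices (6): a, b, c, d, e, f
  1-simplices (7): ab, ac, bd, bf, ce, cf, ef
  2-simplices (1): cef

so the chain groups are C_0 ≅ Z^6, C_1 ≅ Z^7, C_2 ≅ Z^1.

Boundary ∂_1: C_1 → C_0 is given by ∂[p,q] = [q] − [p].
This gives a 6×7 integer matrix of rank 5; reducing to Smith normal form yields diagonal entries (1,1,1,1,1).

The boundary map ∂_2: C_2 → C_1 sends each 2-simplex [p,q,r] to [q,r] − [p,r] + [p,q]. For instance
  ∂cef = ef − cf + ce.
The resulting 7×1 matrix has rank 1, and its Smith normal form has invariant factors (1).

Now H_k = ker ∂_k / im ∂_{k+1}, so:

  H_0: rank C_0 − rank ∂_1 = 6 − 5 = 1, and the invariant factors of ∂_1 are all 1, so H_0 ≅ Z.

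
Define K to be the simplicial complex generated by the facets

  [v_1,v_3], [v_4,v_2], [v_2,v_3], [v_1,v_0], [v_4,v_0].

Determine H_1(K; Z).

H_1 ≅ Z.

Fix the vertex order v_0 < v_1 < v_2 < v_3 < v_4 and write every simplex with vertices in increasing order. Then dim K = 1 and the simplices of K are:

  0-simplices (5): [v_0], [v_1], [v_2], [v_3], [v_4]
  1-simplices (5): [v_0,v_1], [v_0,v_4], [v_1,v_3], [v_2,v_3], [v_2,v_4]

giving chain groups C_0 ≅ Z^5, C_1 ≅ Z^5.

Boundary ∂_1: C_1 → C_0 maps an edge to its endpoints' difference, ∂[p,q] = q − p. For instance
  ∂[v_2,v_4] = [v_4] − [v_2].
The 5×5 boundary matrix has rank 4 and Smith normal form diag(1,1,1,1).

Computing H_k = (kernel of ∂_k) / (image of ∂_{k+1}):

  H_1: rank ker ∂_1 − rank ∂_2 = (5 − 4) − 0 = 1, and there is no ∂_2, so H_1 ≅ Z.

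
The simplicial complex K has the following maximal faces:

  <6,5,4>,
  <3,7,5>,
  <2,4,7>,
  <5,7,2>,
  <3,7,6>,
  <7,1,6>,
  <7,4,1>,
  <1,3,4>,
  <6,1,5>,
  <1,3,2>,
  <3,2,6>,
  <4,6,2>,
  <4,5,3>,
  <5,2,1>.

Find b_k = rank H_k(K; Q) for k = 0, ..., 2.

Take the total order 1 < 2 < 3 < 4 < 5 < 6 < 7 on the vertex set. Then K (dimension 2) consists of the simplices:

  0-simplices (7): [1], [2], [3], [4], [5], [6], [7]
  1-simplices (21): [1,2], [1,3], [1,4], [1,5], [1,6], [1,7], [2,3], [2,4], [2,5], [2,6], [2,7], [3,4], [3,5], [3,6], [3,7], [4,5], [4,6], [4,7], [5,6], [5,7], [6,7]
  2-simplices (14): [1,2,3], [1,2,5], [1,3,4], [1,4,7], [1,5,6], [1,6,7], [2,3,6], [2,4,6], [2,4,7], [2,5,7], [3,4,5], [3,5,7], [3,6,7], [4,5,6]

giving chain groups C_0 ≅ Z^7, C_1 ≅ Z^21, C_2 ≅ Z^14.

∂_1: C_1 → C_0 is given by ∂[p,q] = [q] − [p]. For instance
  ∂[5,7] = [7] − [5].
This gives a 7×21 integer matrix of rank 6; reducing to Smith normal form yields diagonal entries (1,1,1,1,1,1).

Boundary ∂_2: C_2 → C_1 sends each 2-simplex [p,q,r] to [q,r] − [p,r] + [p,q]. For instance
  ∂[1,2,3] = [2,3] − [1,3] + [1,2],
  ∂[2,5,7] = [5,7] − [2,7] + [2,5].
The resulting 21×14 matrix has rank 13, and its Smith normal form has invariant factors (1,1,1,1,1,1,1,1,1,1,1,1,1).

Computing H_k = (kernel of ∂_k) / (image of ∂_{k+1}):

  H_0: rank C_0 − rank ∂_1 = 7 − 6 = 1, and the invariant factors of ∂_1 are all 1, so H_0 = Z.
  H_1: rank ker ∂_1 − rank ∂_2 = (21 − 6) − 13 = 2, and the invariant factors of ∂_2 are all 1, so H_1 = Z^2.
  H_2: rank ker ∂_2 − rank ∂_3 = (14 − 13) − 0 = 1, and there is no ∂_3, so H_2 = Z.

As a check, the Euler characteristic is 7 − 21 + 14 = 0, which agrees with 1 − 2 + 1 = 0.
(K is a triangulation of the torus T^2.)

Hence the Betti numbers are b_0 = 1, b_1 = 2, b_2 = 1.

b_0 = 1, b_1 = 2, b_2 = 1.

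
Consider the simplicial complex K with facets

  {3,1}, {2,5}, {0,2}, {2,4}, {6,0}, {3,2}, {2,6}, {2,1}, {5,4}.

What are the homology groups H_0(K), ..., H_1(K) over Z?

K has 7 vertices, 9 edges.
rank ∂_0 = 0, rank ∂_1 = 6 ⇒ b_0 = 7 − 0 − 6 = 1; all invariant factors of ∂_1 are 1 so no torsion. So H_0 = Z.
rank ∂_1 = 6, rank ∂_2 = 0 ⇒ b_1 = 9 − 6 − 0 = 3. So H_1 = Z^3.

H_0 ≅ Z,  H_1 ≅ Z^3.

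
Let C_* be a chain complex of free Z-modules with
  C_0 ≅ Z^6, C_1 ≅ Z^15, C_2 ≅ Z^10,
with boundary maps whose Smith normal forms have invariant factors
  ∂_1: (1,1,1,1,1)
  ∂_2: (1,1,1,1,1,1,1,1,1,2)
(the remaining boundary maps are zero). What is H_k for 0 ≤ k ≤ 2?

H_0 = Z,  H_1 = Z/2,  H_2 = 0.

H_0: b_0 = 6 − 0 − 5 = 1; torsion from ∂_1 factors > 1: none. So H_0 = Z.
H_1: b_1 = 15 − 5 − 10 = 0; torsion from ∂_2 factors > 1: [2]. So H_1 = Z/2.
H_2: b_2 = 10 − 10 − 0 = 0; torsion from ∂_3 factors > 1: none. So H_2 = 0.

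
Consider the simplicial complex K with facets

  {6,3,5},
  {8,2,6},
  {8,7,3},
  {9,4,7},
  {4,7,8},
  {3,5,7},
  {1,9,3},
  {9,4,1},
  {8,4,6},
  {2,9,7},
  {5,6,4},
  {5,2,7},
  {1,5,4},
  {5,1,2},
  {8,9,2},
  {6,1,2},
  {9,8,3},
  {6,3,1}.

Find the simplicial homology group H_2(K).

H_2 = 0.

Order the vertices as 1 < 2 < 3 < 4 < 5 < 6 < 7 < 8 < 9. Listing each simplex with vertices in this order, K has dimension 2 with simplices:

  0-simplices (9): [1], [2], [3], [4], [5], [6], [7], [8], [9]
  1-simplices (27): (27 of them)
  2-simplices (18): [1,2,5], [1,2,6], [1,3,6], [1,3,9], [1,4,5], [1,4,9], [2,5,7], [2,6,8], [2,7,9], [2,8,9], [3,5,6], [3,5,7], [3,7,8], [3,8,9], [4,5,6], [4,6,8], [4,7,8], [4,7,9]

Hence C_0 ≅ Z^9, C_1 ≅ Z^27, C_2 ≅ Z^18.

∂_1: C_1 → C_0 sends each edge [p,q] (with p < q) to q − p.
As a 9×27 matrix over Z this has rank 8, with invariant factors (1,1,1,1,1,1,1,1).

∂_2: C_2 → C_1 maps a triangle to the signed sum of its edges. For instance
  ∂[4,7,9] = [7,9] − [4,9] + [4,7],
  ∂[3,8,9] = [8,9] − [3,9] + [3,8].
The 27×18 boundary matrix has rank 18 and Smith normal form diag(1,1,1,1,1,1,1,1,1,1,1,1,1,1,1,1,1,2).

Reading off H_k = ker ∂_k / im ∂_{k+1}:

  H_2: rank ker ∂_2 − rank ∂_3 = (18 − 18) − 0 = 0, and there is no ∂_3, so H_2 ≅ 0.

(K is a triangulation of the Klein bottle.)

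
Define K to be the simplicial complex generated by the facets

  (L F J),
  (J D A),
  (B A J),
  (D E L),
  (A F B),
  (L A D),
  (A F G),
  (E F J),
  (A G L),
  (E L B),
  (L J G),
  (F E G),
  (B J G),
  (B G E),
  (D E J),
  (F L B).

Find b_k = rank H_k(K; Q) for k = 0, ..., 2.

Order the vertices as A < B < D < E < F < G < J < L. Listing each simplex with vertices in this order, K has dimension 2 with simplices:

  0-simplices (8): A, B, D, E, F, G, J, L
  1-simplices (24): AB, AD, AF, AG, AJ, AL, BE, BF, BG, BJ, BL, DE, DJ, DL, EF, EG, EJ, EL, FG, FJ, FL, GJ, GL, JL
  2-simplices (16): ABF, ABJ, ADJ, ADL, AFG, AGL, BEG, BEL, BFL, BGJ, DEJ, DEL, EFG, EFJ, FJL, GJL

so the chain groups are C_0 ≅ Z^8, C_1 ≅ Z^24, C_2 ≅ Z^16.

The boundary map ∂_1: C_1 → C_0 is given by ∂[p,q] = [q] − [p]. For instance
  ∂DJ = J − D.
As a 8×24 matrix over Z this has rank 7, with invariant factors (1,1,1,1,1,1,1).

Boundary ∂_2: C_2 → C_1 sends each 2-simplex [p,q,r] to [q,r] − [p,r] + [p,q]. For instance
  ∂EFJ = FJ − EJ + EF,
  ∂AFG = FG − AG + AF.
This gives a 24×16 integer matrix of rank 15; reducing to Smith normal form yields diagonal entries (1,1,1,1,1,1,1,1,1,1,1,1,1,1,1).

Reading off H_k = ker ∂_k / im ∂_{k+1}:

  H_0: rank C_0 − rank ∂_1 = 8 − 7 = 1, and the invariant factors of ∂_1 are all 1, so H_0 ≅ Z.
  H_1: rank ker ∂_1 − rank ∂_2 = (24 − 7) − 15 = 2, and the invariant factors of ∂_2 are all 1, so H_1 ≅ Z^2.
  H_2: rank ker ∂_2 − rank ∂_3 = (16 − 15) − 0 = 1, and there is no ∂_3, so H_2 ≅ Z.

Hence the Betti numbers are b_0 = 1, b_1 = 2, b_2 = 1.

b_0 = 1, b_1 = 2, b_2 = 1.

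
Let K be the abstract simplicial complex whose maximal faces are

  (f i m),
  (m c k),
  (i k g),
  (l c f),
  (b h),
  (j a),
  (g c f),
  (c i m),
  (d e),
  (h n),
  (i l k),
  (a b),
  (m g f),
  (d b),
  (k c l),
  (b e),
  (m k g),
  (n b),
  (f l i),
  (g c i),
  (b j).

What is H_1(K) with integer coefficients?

K has 14 vertices, 27 edges, 12 triangles.
rank ∂_1 = 12, rank ∂_2 = 12 ⇒ b_1 = 27 − 12 − 12 = 3; ∂_2 has invariant factor(s) [2] giving torsion. So H_1 = Z^3 ⊕ Z/2.

H_1 = Z^3 ⊕ Z/2.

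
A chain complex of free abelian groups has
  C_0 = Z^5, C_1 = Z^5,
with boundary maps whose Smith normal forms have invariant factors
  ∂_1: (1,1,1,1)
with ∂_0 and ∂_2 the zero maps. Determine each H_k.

H_0: b_0 = 5 − 0 − 4 = 1; torsion from ∂_1 factors > 1: none. So H_0 ≅ Z.
H_1: b_1 = 5 − 4 − 0 = 1; torsion from ∂_2 factors > 1: none. So H_1 ≅ Z.

H_0 ≅ Z,  H_1 ≅ Z.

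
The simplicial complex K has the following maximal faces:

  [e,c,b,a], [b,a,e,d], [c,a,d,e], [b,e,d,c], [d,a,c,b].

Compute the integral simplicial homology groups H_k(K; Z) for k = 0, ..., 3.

Take the total order a < b < c < d < e on the vertex set. Then K (dimension 3) consists of the simplices:

  0-simplices (5): a, b, c, d, e
  1-simplices (10): ab, ac, ad, ae, bc, bd, be, cd, ce, de
  2-simplices (10): abc, abd, abe, acd, ace, ade, bcd, bce, bde, cde
  3-simplices (5): abcd, abce, abde, acde, bcde

Hence C_0 ≅ Z^5, C_1 ≅ Z^10, C_2 ≅ Z^10, C_3 ≅ Z^5.

The boundary map ∂_1: C_1 → C_0 sends each edge [p,q] (with p < q) to q − p. For instance
  ∂ce = e − c.
This gives a 5×10 integer matrix of rank 4; reducing to Smith normal form yields diagonal entries (1,1,1,1).

Boundary ∂_2: C_2 → C_1 maps a triangle to the signed sum of its edges. For instance
  ∂abc = bc − ac + ab,
  ∂abd = bd − ad + ab.
This gives a 10×10 integer matrix of rank 6; reducing to Smith normal form yields diagonal entries (1,1,1,1,1,1).

The boundary map ∂_3: C_3 → C_2 sends each 3-simplex σ to the alternating sum Σ_i (−1)^i (σ with its i-th vertex removed). For instance
  ∂abde = bde − ade + abe − abd,
  ∂bcde = cde − bde + bce − bcd.
As a 10×5 matrix over Z this has rank 4, with invariant factors (1,1,1,1).

Reading off H_k = ker ∂_k / im ∂_{k+1}:

  H_0: rank C_0 − rank ∂_1 = 5 − 4 = 1, and the invariant factors of ∂_1 are all 1, so H_0 ≅ Z.
  H_1: rank ker ∂_1 − rank ∂_2 = (10 − 4) − 6 = 0, and the invariant factors of ∂_2 are all 1, so H_1 ≅ 0.
  H_2: rank ker ∂_2 − rank ∂_3 = (10 − 6) − 4 = 0, and the invariant factors of ∂_3 are all 1, so H_2 ≅ 0.
  H_3: rank ker ∂_3 − rank ∂_4 = (5 − 4) − 0 = 1, and there is no ∂_4, so H_3 ≅ Z.

(K is a triangulation of the 3-sphere S^3.)

H_0 ≅ Z,  H_1 = 0,  H_2 = 0,  H_3 ≅ Z.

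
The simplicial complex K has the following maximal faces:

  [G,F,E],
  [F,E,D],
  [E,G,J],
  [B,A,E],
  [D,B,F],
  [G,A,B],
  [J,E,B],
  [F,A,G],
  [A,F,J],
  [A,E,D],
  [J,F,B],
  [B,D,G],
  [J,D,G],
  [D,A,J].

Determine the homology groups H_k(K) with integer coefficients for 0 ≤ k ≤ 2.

We work with the vertex ordering A < B < D < E < F < G < J. The simplices of K, each written with vertices in increasing order, are:

  0-simplices (7): A, B, D, E, F, G, J
  1-simplices (21): AB, AD, AE, AF, AG, AJ, BD, BE, BF, BG, BJ, DE, DF, DG, DJ, EF, EG, EJ, FG, FJ, GJ
  2-simplices (14): ABE, ABG, ADE, ADJ, AFG, AFJ, BDF, BDG, BEJ, BFJ, DEF, DGJ, EFG, EGJ

Hence C_0 ≅ Z^7, C_1 ≅ Z^21, C_2 ≅ Z^14.

Boundary ∂_1: C_1 → C_0 is given by ∂[p,q] = [q] − [p]. For instance
  ∂EF = F − E.
The resulting 7×21 matrix has rank 6, and its Smith normal form has invariant factors (1,1,1,1,1,1).

The boundary map ∂_2: C_2 → C_1 acts by ∂[p,q,r] = [q,r] − [p,r] + [p,q]. For instance
  ∂EGJ = GJ − EJ + EG,
  ∂BDF = DF − BF + BD.
This gives a 21×14 integer matrix of rank 13; reducing to Smith normal form yields diagonal entries (1,1,1,1,1,1,1,1,1,1,1,1,1).

From H_k ≅ ker(∂_k) / im(∂_{k+1}) we obtain:

  H_0: rank C_0 − rank ∂_1 = 7 − 6 = 1, and the invariant factors of ∂_1 are all 1, so H_0 = Z.
  H_1: rank ker ∂_1 − rank ∂_2 = (21 − 6) − 13 = 2, and the invariant factors of ∂_2 are all 1, so H_1 = Z^2.
  H_2: rank ker ∂_2 − rank ∂_3 = (14 − 13) − 0 = 1, and there is no ∂_3, so H_2 = Z.

H_0 ≅ Z,  H_1 ≅ Z^2,  H_2 ≅ Z.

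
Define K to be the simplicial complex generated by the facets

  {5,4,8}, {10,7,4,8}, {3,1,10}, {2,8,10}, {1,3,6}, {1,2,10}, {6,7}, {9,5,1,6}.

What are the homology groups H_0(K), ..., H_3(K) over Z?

H_0 = Z,  H_1 = Z^2,  H_2 = 0,  H_3 = 0.

We work with the vertex ordering 1 < 2 < 3 < 4 < 5 < 6 < 7 < 8 < 9 < 10. The simplices of K, each written with vertices in increasing order, are:

  0-simplices (10): [1], [2], [3], [4], [5], [6], [7], [8], [9], [10]
  1-simplices (22): [1,2], [1,3], [1,5], [1,6], [1,9], [1,10], [2,8], [2,10], [3,6], [3,10], [4,5], [4,7], [4,8], [4,10], [5,6], [5,8], [5,9], [6,7], [6,9], [7,8], [7,10], [8,10]
  2-simplices (13): [1,2,10], [1,3,6], [1,3,10], [1,5,6], [1,5,9], [1,6,9], [2,8,10], [4,5,8], [4,7,8], [4,7,10], [4,8,10], [5,6,9], [7,8,10]
  3-simplices (2): [1,5,6,9], [4,7,8,10]

Hence C_0 ≅ Z^10, C_1 ≅ Z^22, C_2 ≅ Z^13, C_3 ≅ Z^2.

∂_1: C_1 → C_0 maps an edge to its endpoints' difference, ∂[p,q] = q − p.
The 10×22 boundary matrix has rank 9 and Smith normal form diag(1,1,1,1,1,1,1,1,1).

∂_2: C_2 → C_1 acts by ∂[p,q,r] = [q,r] − [p,r] + [p,q]. For instance
  ∂[1,5,9] = [5,9] − [1,9] + [1,5],
  ∂[7,8,10] = [8,10] − [7,10] + [7,8].
The 22×13 boundary matrix has rank 11 and Smith normal form diag(1,1,1,1,1,1,1,1,1,1,1).

Boundary ∂_3: C_3 → C_2 sends each 3-simplex σ to the alternating sum Σ_i (−1)^i (σ with its i-th vertex removed). For instance
  ∂[4,7,8,10] = [7,8,10] − [4,8,10] + [4,7,10] − [4,7,8],
  ∂[1,5,6,9] = [5,6,9] − [1,6,9] + [1,5,9] − [1,5,6].
The resulting 13×2 matrix has rank 2, and its Smith normal form has invariant factors (1,1).

Reading off H_k = ker ∂_k / im ∂_{k+1}:

  H_0: rank C_0 − rank ∂_1 = 10 − 9 = 1, and the invariant factors of ∂_1 are all 1, so H_0 = Z.
  H_1: rank ker ∂_1 − rank ∂_2 = (22 − 9) − 11 = 2, and the invariant factors of ∂_2 are all 1, so H_1 = Z^2.
  H_2: rank ker ∂_2 − rank ∂_3 = (13 − 11) − 2 = 0, and the invariant factors of ∂_3 are all 1, so H_2 = 0.
  H_3: rank ker ∂_3 − rank ∂_4 = (2 − 2) − 0 = 0, and there is no ∂_4, so H_3 = 0.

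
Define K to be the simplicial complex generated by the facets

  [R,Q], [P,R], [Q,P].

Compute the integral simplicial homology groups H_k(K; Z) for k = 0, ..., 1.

H_0 ≅ Z,  H_1 ≅ Z.

K has 3 vertices, 3 edges.
rank ∂_0 = 0, rank ∂_1 = 2 ⇒ b_0 = 3 − 0 − 2 = 1; all invariant factors of ∂_1 are 1 so no torsion. So H_0 ≅ Z.
rank ∂_1 = 2, rank ∂_2 = 0 ⇒ b_1 = 3 − 2 − 0 = 1. So H_1 ≅ Z.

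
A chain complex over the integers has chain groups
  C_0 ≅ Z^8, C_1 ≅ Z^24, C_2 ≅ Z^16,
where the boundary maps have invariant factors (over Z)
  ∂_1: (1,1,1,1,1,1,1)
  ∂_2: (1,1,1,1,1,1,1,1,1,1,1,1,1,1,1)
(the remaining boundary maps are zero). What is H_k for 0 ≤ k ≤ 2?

H_0: b_0 = 8 − 0 − 7 = 1; torsion from ∂_1 factors > 1: none. So H_0 ≅ Z.
H_1: b_1 = 24 − 7 − 15 = 2; torsion from ∂_2 factors > 1: none. So H_1 ≅ Z^2.
H_2: b_2 = 16 − 15 − 0 = 1; torsion from ∂_3 factors > 1: none. So H_2 ≅ Z.

H_0 ≅ Z,  H_1 ≅ Z^2,  H_2 ≅ Z.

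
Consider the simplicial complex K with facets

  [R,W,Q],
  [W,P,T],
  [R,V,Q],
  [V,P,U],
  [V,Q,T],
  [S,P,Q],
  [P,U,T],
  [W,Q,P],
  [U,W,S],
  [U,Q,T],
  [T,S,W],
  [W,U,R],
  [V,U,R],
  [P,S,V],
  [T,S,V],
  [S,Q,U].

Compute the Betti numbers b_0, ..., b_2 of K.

b_0 = 1, b_1 = 2, b_2 = 1.

Take the total order P < Q < R < S < T < U < V < W on the vertex set. Then K (dimension 2) consists of the simplices:

  0-simplices (8): P, Q, R, S, T, U, V, W
  1-simplices (24): PQ, PS, PT, PU, PV, PW, QR, QS, QT, QU, QV, QW, RU, RV, RW, ST, SU, SV, SW, TU, TV, TW, UV, UW
  2-simplices (16): PQS, PQW, PSV, PTU, PTW, PUV, QRV, QRW, QSU, QTU, QTV, RUV, RUW, STV, STW, SUW

so the chain groups are C_0 ≅ Z^8, C_1 ≅ Z^24, C_2 ≅ Z^16.

The boundary map ∂_1: C_1 → C_0 maps an edge to its endpoints' difference, ∂[p,q] = q − p.
The 8×24 boundary matrix has rank 7 and Smith normal form diag(1,1,1,1,1,1,1).

Boundary ∂_2: C_2 → C_1 acts by ∂[p,q,r] = [q,r] − [p,r] + [p,q]. For instance
  ∂PQW = QW − PW + PQ,
  ∂RUW = UW − RW + RU.
The 24×16 boundary matrix has rank 15 and Smith normal form diag(1,1,1,1,1,1,1,1,1,1,1,1,1,1,1).

Computing H_k = (kernel of ∂_k) / (image of ∂_{k+1}):

  H_0: rank C_0 − rank ∂_1 = 8 − 7 = 1, and the invariant factors of ∂_1 are all 1, so H_0 = Z.
  H_1: rank ker ∂_1 − rank ∂_2 = (24 − 7) − 15 = 2, and the invariant factors of ∂_2 are all 1, so H_1 = Z^2.
  H_2: rank ker ∂_2 − rank ∂_3 = (16 − 15) − 0 = 1, and there is no ∂_3, so H_2 = Z.

Hence the Betti numbers are b_0 = 1, b_1 = 2, b_2 = 1.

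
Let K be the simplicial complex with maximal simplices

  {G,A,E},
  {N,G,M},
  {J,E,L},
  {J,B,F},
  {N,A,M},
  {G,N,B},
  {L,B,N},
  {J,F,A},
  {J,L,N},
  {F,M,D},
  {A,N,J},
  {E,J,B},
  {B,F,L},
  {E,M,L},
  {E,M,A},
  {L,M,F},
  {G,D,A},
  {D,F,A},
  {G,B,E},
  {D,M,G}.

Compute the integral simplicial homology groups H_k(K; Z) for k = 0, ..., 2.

H_0 = Z,  H_1 = Z ⊕ Z_2,  H_2 = 0.

Take the total order A < B < D < E < F < G < J < L < M < N on the vertex set. Then K (dimension 2) consists of the simplices:

  0-simplices (10): A, B, D, E, F, G, J, L, M, N
  1-simplices (30): AD, AE, AF, AG, AJ, AM, AN, BE, BF, BG, BJ, BL, BN, DF, DG, DM, EG, EJ, EL, EM, FJ, FL, FM, GM, GN, JL, JN, LM, LN, MN
  2-simplices (20): ADF, ADG, AEG, AEM, AFJ, AJN, AMN, BEG, BEJ, BFJ, BFL, BGN, BLN, DFM, DGM, EJL, ELM, FLM, GMN, JLN

giving chain groups C_0 ≅ Z^10, C_1 ≅ Z^30, C_2 ≅ Z^20.

The boundary map ∂_1: C_1 → C_0 maps an edge to its endpoints' difference, ∂[p,q] = q − p.
This gives a 10×30 integer matrix of rank 9; reducing to Smith normal form yields diagonal entries (1,1,1,1,1,1,1,1,1).

The boundary map ∂_2: C_2 → C_1 maps a triangle to the signed sum of its edges. For instance
  ∂AEM = EM − AM + AE,
  ∂DGM = GM − DM + DG.
The 30×20 boundary matrix has rank 20 and Smith normal form diag(1,1,1,1,1,1,1,1,1,1,1,1,1,1,1,1,1,1,1,2).

Reading off H_k = ker ∂_k / im ∂_{k+1}:

  H_0: rank C_0 − rank ∂_1 = 10 − 9 = 1, and the invariant factors of ∂_1 are all 1, so H_0 ≅ Z.
  H_1: rank ker ∂_1 − rank ∂_2 = (30 − 9) − 20 = 1, and ∂_2 has invariant factor 2 > 1, so H_1 ≅ Z ⊕ Z_2.
  H_2: rank ker ∂_2 − rank ∂_3 = (20 − 20) − 0 = 0, and there is no ∂_3, so H_2 ≅ 0.

As a check, the Euler characteristic is 10 − 30 + 20 = 0, which agrees with 1 − 1 + 0 = 0.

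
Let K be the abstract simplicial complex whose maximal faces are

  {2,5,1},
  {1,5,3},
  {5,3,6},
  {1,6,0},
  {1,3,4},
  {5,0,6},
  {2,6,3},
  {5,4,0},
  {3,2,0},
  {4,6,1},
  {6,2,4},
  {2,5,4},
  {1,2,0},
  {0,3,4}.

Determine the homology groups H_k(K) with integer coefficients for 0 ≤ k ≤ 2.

H_0 = Z,  H_1 = Z^2,  H_2 = Z.

We work with the vertex ordering 0 < 1 < 2 < 3 < 4 < 5 < 6. The simplices of K, each written with vertices in increasing order, are:

  0-simplices (7): [0], [1], [2], [3], [4], [5], [6]
  1-simplices (21): [0,1], [0,2], [0,3], [0,4], [0,5], [0,6], [1,2], [1,3], [1,4], [1,5], [1,6], [2,3], [2,4], [2,5], [2,6], [3,4], [3,5], [3,6], [4,5], [4,6], [5,6]
  2-simplices (14): [0,1,2], [0,1,6], [0,2,3], [0,3,4], [0,4,5], [0,5,6], [1,2,5], [1,3,4], [1,3,5], [1,4,6], [2,3,6], [2,4,5], [2,4,6], [3,5,6]

giving chain groups C_0 ≅ Z^7, C_1 ≅ Z^21, C_2 ≅ Z^14.

∂_1: C_1 → C_0 maps an edge to its endpoints' difference, ∂[p,q] = q − p. For instance
  ∂[0,1] = [1] − [0].
This gives a 7×21 integer matrix of rank 6; reducing to Smith normal form yields diagonal entries (1,1,1,1,1,1).

Boundary ∂_2: C_2 → C_1 acts by ∂[p,q,r] = [q,r] − [p,r] + [p,q]. For instance
  ∂[1,4,6] = [4,6] − [1,6] + [1,4],
  ∂[0,2,3] = [2,3] − [0,3] + [0,2].
The resulting 21×14 matrix has rank 13, and its Smith normal form has invariant factors (1,1,1,1,1,1,1,1,1,1,1,1,1).

From H_k ≅ ker(∂_k) / im(∂_{k+1}) we obtain:

  H_0: rank C_0 − rank ∂_1 = 7 − 6 = 1, and the invariant factors of ∂_1 are all 1, so H_0 = Z.
  H_1: rank ker ∂_1 − rank ∂_2 = (21 − 6) − 13 = 2, and the invariant factors of ∂_2 are all 1, so H_1 = Z^2.
  H_2: rank ker ∂_2 − rank ∂_3 = (14 − 13) − 0 = 1, and there is no ∂_3, so H_2 = Z.

(K is a triangulation of the torus T^2.)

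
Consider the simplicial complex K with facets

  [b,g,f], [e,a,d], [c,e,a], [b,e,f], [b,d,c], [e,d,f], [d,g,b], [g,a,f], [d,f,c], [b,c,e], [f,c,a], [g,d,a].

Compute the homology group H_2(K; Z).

H_2 ≅ 0.

Order the vertices as a < b < c < d < e < f < g. Listing each simplex with vertices in this order, K has dimension 2 with simplices:

  0-simplices (7): a, b, c, d, e, f, g
  1-simplices (18): ac, ad, ae, af, ag, bc, bd, be, bf, bg, cd, ce, cf, de, df, dg, ef, fg
  2-simplices (12): ace, acf, ade, adg, afg, bcd, bce, bdg, bef, bfg, cdf, def

Hence C_0 ≅ Z^7, C_1 ≅ Z^18, C_2 ≅ Z^12.

∂_1: C_1 → C_0 maps an edge to its endpoints' difference, ∂[p,q] = q − p. For instance
  ∂be = e − b.
The resulting 7×18 matrix has rank 6, and its Smith normal form has invariant factors (1,1,1,1,1,1).

Boundary ∂_2: C_2 → C_1 acts by ∂[p,q,r] = [q,r] − [p,r] + [p,q]. For instance
  ∂def = ef − df + de,
  ∂bcd = cd − bd + bc.
As a 18×12 matrix over Z this has rank 12, with invariant factors (1,1,1,1,1,1,1,1,1,1,1,2).

From H_k ≅ ker(∂_k) / im(∂_{k+1}) we obtain:

  H_2: rank ker ∂_2 − rank ∂_3 = (12 − 12) − 0 = 0, and there is no ∂_3, so H_2 = 0.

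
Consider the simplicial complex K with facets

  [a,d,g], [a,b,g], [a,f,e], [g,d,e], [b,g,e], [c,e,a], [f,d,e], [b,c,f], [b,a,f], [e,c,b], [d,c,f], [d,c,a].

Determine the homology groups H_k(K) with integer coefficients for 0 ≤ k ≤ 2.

We work with the vertex ordering a < b < c < d < e < f < g. The simplices of K, each written with vertices in increasing order, are:

  0-simplices (7): a, b, c, d, e, f, g
  1-simplices (18): ab, ac, ad, ae, af, ag, bc, be, bf, bg, cd, ce, cf, de, df, dg, ef, eg
  2-simplices (12): abf, abg, acd, ace, adg, aef, bce, bcf, beg, cdf, def, deg

so the chain groups are C_0 ≅ Z^7, C_1 ≅ Z^18, C_2 ≅ Z^12.

Boundary ∂_1: C_1 → C_0 is given by ∂[p,q] = [q] − [p].
As a 7×18 matrix over Z this has rank 6, with invariant factors (1,1,1,1,1,1).

∂_2: C_2 → C_1 acts by ∂[p,q,r] = [q,r] − [p,r] + [p,q]. For instance
  ∂def = ef − df + de,
  ∂abg = bg − ag + ab.
The 18×12 boundary matrix has rank 12 and Smith normal form diag(1,1,1,1,1,1,1,1,1,1,1,2).

Reading off H_k = ker ∂_k / im ∂_{k+1}:

  H_0: rank C_0 − rank ∂_1 = 7 − 6 = 1, and the invariant factors of ∂_1 are all 1, so H_0 ≅ Z.
  H_1: rank ker ∂_1 − rank ∂_2 = (18 − 6) − 12 = 0, and ∂_2 has invariant factor 2 > 1, so H_1 ≅ Z_2.
  H_2: rank ker ∂_2 − rank ∂_3 = (12 − 12) − 0 = 0, and there is no ∂_3, so H_2 ≅ 0.

H_0 = Z,  H_1 = Z_2,  H_2 = 0.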